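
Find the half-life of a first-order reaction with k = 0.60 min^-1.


t½ = ln2/k = 0.693147/(0.60 min^-1)
= 1.155 min

1.155 min


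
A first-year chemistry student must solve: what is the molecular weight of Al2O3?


M(Al2O3) = 2×26.98 + 3×16.0
= 53.96 + 48.0
= 101.96 g/mol

101.96 g/mol


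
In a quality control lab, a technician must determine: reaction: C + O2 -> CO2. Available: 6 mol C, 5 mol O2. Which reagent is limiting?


Mole ratio available / coefficient:
  C: 6/1 = 6.000
  O2: 5/1 = 5.000
Smaller ratio is limiting.

O2


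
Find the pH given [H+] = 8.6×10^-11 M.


pH = -log10([H+]) = -log10(8.6×10^-11)
= 11 - log10(8.6)
= 11 - 0.93
= 10.07

10.07


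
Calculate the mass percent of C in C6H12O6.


M(C6H12O6) = 6×12.01 + 12×1.008 + 6×16.0 = 180.156 g/mol
Mass of C = 6 × 12.01 = 72.06 g/mol
% C = 72.06/180.156 × 100 = 40.00%

40.00%


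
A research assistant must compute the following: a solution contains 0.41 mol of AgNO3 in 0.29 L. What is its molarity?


M = n/V = 0.41/0.29 = 1.414 mol/L

1.414 M


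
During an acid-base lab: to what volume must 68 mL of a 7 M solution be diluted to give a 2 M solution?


C1V1 = C2V2
7 × 68 = 2 × V2
V2 = 476/2 = 238.0 mL

238.0 mL


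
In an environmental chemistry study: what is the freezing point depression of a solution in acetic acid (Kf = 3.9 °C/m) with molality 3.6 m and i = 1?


ΔTf = Kf × m × i
= 3.9 × 3.6 × 1
= 14.04 °C

14.04 °C


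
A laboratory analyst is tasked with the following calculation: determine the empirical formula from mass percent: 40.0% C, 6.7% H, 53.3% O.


Assume 100 g sample. Moles of each element:
  C: 40.0/12.01 = 3.331 mol
  H: 6.7/1.008 = 6.647 mol
  O: 53.3/16.0 = 3.331 mol
Divide by smallest (3.331):
  C: 3.331/3.331 = 1.0
  H: 6.647/3.331 = 2.0
  O: 3.331/3.331 = 1.0
Empirical formula: CH2O

CH2O


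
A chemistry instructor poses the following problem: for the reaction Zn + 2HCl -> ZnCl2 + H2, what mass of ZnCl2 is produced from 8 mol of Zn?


Mole ratio ZnCl2:Zn = 1:1
n(ZnCl2) = 8 × 1/1 = 8.000 mol
mass = 8.000 × 136.28 = 1090.24 g

1090.24 g


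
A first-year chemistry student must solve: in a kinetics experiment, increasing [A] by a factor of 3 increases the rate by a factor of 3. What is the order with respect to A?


rate ∝ [A]^n
3^n = 3 → n = 1
Order in A: 1

1


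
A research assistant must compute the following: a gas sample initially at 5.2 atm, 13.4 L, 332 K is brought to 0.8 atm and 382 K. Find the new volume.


P1V1/T1 = P2V2/T2
V2 = P1V1T2/(T1P2)
= 5.2×13.4×382/(332×0.8)
= 100.217 L

100.217 L


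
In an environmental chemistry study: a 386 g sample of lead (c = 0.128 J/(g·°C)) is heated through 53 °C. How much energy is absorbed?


q = mcΔT = 386 × 0.128 × 53
= 2618.62 J

2618.62 J


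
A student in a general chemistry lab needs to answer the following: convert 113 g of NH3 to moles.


M(NH3) = 17.03 g/mol
n = mass/M = 113/17.03 = 6.6353 mol

6.6353 mol


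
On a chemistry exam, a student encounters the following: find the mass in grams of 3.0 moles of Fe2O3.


M(Fe2O3) = 159.7 g/mol
mass = n × M = 3.0 × 159.7 = 479.10 g

479.10 g


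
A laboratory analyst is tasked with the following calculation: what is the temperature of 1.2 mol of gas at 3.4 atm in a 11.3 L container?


PV = nRT  (R = 0.08206 L·atm/(mol·K))
T = PV/(nR) = 3.4×11.3/(1.2×0.08206)
= 38.42/0.098472
= 390.16 K

390.16 K


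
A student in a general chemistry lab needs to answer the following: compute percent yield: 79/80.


% yield = actual/theoretical × 100
= 79/80 × 100
= 98.75%

98.75%


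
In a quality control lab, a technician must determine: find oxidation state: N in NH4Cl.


x + 4(+1) + (-1) = 0, so x = -3
Oxidation number: -3

-3


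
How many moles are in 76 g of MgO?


M(MgO) = 40.31 g/mol
n = mass/M = 76/40.31 = 1.8854 mol

1.8854 mol


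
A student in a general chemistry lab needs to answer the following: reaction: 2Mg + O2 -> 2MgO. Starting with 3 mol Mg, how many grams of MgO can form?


Mole ratio MgO:Mg = 2:2
n(MgO) = 3 × 2/2 = 3.000 mol
mass = 3.000 × 40.31 = 120.93 g

120.93 g


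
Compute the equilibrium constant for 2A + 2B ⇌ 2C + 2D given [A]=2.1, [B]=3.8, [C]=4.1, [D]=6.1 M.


Kc = [C]^2[D]^2/([A]^2[B]^2)
= (4.1^2 × 6.1^2)/(2.1^2 × 3.8^2)
= 625.5001/63.6804
= 9.822

9.822


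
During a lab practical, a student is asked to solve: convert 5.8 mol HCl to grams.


M(HCl) = 36.46 g/mol
mass = n × M = 5.8 × 36.46 = 211.47 g

211.47 g


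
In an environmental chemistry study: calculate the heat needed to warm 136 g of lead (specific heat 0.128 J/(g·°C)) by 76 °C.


q = mcΔT = 136 × 0.128 × 76
= 1323.01 J

1323.01 J


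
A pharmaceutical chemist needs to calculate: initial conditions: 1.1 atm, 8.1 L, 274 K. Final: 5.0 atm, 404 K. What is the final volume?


P1V1/T1 = P2V2/T2
V2 = P1V1T2/(T1P2)
= 1.1×8.1×404/(274×5.0)
= 2.627 L

2.627 L


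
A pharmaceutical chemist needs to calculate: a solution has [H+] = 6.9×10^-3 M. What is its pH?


pH = -log10([H+]) = -log10(6.9×10^-3)
= 3 - log10(6.9)
= 3 - 0.84
= 2.16

2.16


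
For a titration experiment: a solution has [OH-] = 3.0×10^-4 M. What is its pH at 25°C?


pOH = -log10([OH-]) = -log10(3.0×10^-4)
= 4 - log10(3.0) = 3.52
pH = 14 - pOH = 14 - 3.52 = 10.48

10.48


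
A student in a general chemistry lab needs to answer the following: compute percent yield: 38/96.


% yield = actual/theoretical × 100
= 38/96 × 100
= 39.58%

39.58%


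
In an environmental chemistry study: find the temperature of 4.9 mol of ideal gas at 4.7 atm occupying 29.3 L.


PV = nRT  (R = 0.08206 L·atm/(mol·K))
T = PV/(nR) = 4.7×29.3/(4.9×0.08206)
= 137.71/0.402094
= 342.48 K

342.48 K


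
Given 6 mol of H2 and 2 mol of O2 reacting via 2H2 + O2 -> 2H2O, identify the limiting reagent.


Mole ratio available / coefficient:
  H2: 6/2 = 3.000
  O2: 2/1 = 2.000
Smaller ratio is limiting.

O2


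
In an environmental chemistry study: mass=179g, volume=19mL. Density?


ρ = mass/volume
= 179/19
= 9.421 g/mL

9.421 g/mL


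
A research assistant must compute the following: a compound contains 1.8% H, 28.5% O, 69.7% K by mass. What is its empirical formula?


Assume 100 g sample. Moles of each element:
  H: 1.8/1.008 = 1.786 mol
  O: 28.5/16.0 = 1.781 mol
  K: 69.7/39.1 = 1.783 mol
Divide by smallest (1.781):
  H: 1.786/1.781 = 1.0
  O: 1.781/1.781 = 1.0
  K: 1.783/1.781 = 1.0
Empirical formula: KOH

KOH


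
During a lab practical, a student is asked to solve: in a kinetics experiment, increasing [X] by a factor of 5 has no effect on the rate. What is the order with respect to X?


rate ∝ [X]^n
rate ∝ [X]^0
Order in X: 0

0


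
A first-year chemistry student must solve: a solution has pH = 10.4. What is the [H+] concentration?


[H+] = 10^(-pH) = 10^(-10.4)
= 3.98×10^-11 M

3.98×10^-11 M


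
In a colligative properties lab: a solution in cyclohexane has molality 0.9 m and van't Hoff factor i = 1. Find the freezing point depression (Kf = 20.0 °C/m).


ΔTf = Kf × m × i
= 20.0 × 0.9 × 1
= 18.0 °C

18.0 °C


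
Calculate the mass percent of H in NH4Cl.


M(NH4Cl) = 1×14.01 + 4×1.008 + 1×35.45 = 53.492 g/mol
Mass of H = 4 × 1.008 = 4.032 g/mol
% H = 4.032/53.492 × 100 = 7.54%

7.54%


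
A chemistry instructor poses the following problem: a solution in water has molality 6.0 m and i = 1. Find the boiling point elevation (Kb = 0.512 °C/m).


ΔTb = Kb × m × i
= 0.512 × 6.0 × 1
= 3.072 °C

3.072 °C


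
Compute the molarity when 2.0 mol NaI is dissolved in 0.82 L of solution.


M = n/V = 2.0/0.82 = 2.439 mol/L

2.439 M


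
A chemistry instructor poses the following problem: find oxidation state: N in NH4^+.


x + 4(+1) = +1, so x = -3
Oxidation number: -3

-3


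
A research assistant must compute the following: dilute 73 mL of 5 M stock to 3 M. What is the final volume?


C1V1 = C2V2
5 × 73 = 3 × V2
V2 = 365/3 = 121.67 mL

121.67 mL


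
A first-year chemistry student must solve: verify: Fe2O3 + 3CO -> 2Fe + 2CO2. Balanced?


Equation: Fe2O3 + 3CO -> 2Fe + 2CO2
Check atoms: C: 3≠2, Fe: 2=2, O: 6≠4
Not balanced

No, not balanced


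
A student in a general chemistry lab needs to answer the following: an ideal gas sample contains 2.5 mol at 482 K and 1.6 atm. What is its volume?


PV = nRT  (R = 0.08206 L·atm/(mol·K))
V = nRT/P = 2.5×0.08206×482/1.6
= 61.801 L

61.801 L


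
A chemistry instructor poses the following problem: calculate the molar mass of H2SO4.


M(H2SO4) = 2×1.008 + 1×32.07 + 4×16.0
= 2.02 + 32.07 + 64.0
= 98.09 g/mol

98.09 g/mol


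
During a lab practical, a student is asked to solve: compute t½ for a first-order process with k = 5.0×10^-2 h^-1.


t½ = ln2/k = 0.693147/(5.0×10^-2 h^-1)
= 13.86 h

13.86 h


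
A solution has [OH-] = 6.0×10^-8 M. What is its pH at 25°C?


pOH = -log10([OH-]) = -log10(6.0×10^-8)
= 8 - log10(6.0) = 7.22
pH = 14 - pOH = 14 - 7.22 = 6.78

6.78


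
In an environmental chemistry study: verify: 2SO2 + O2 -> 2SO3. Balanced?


Equation: 2SO2 + O2 -> 2SO3
Check atoms: O: 6=6, S: 2=2
Balanced

Yes, balanced


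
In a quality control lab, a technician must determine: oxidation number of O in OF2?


F is always -1; 2(-1) + x = 0, so O = +2
Oxidation number: +2

+2


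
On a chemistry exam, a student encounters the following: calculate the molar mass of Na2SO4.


M(Na2SO4) = 2×22.99 + 1×32.07 + 4×16.0
= 45.98 + 32.07 + 64.0
= 142.05 g/mol

142.05 g/mol


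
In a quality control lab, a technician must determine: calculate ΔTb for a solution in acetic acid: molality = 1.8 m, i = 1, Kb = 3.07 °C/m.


ΔTb = Kb × m × i
= 3.07 × 1.8 × 1
= 5.526 °C

5.526 °C


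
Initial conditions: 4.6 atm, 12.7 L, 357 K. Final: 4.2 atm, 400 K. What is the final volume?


P1V1/T1 = P2V2/T2
V2 = P1V1T2/(T1P2)
= 4.6×12.7×400/(357×4.2)
= 15.585 L

15.585 L


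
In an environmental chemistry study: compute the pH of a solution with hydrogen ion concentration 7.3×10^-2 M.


pH = -log10([H+]) = -log10(7.3×10^-2)
= 2 - log10(7.3)
= 2 - 0.86
= 1.14

1.14


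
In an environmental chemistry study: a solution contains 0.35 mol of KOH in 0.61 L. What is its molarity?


M = n/V = 0.35/0.61 = 0.574 mol/L

0.574 M


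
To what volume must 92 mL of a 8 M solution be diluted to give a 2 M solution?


C1V1 = C2V2
8 × 92 = 2 × V2
V2 = 736/2 = 368.0 mL

368.0 mL


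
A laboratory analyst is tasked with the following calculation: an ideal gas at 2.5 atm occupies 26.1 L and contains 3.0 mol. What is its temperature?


PV = nRT  (R = 0.08206 L·atm/(mol·K))
T = PV/(nR) = 2.5×26.1/(3.0×0.08206)
= 65.25/0.246180
= 265.05 K

265.05 K


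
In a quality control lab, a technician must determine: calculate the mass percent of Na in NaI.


M(NaI) = 1×22.99 + 1×126.9 = 149.89 g/mol
Mass of Na = 1 × 22.99 = 22.99 g/mol
% Na = 22.99/149.89 × 100 = 15.34%

15.34%


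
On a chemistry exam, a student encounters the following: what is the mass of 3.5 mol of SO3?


M(SO3) = 80.07 g/mol
mass = n × M = 3.5 × 80.07 = 280.25 g

280.25 g


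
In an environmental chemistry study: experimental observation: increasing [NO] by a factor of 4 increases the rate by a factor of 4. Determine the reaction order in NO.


rate ∝ [NO]^n
4^n = 4 → n = 1
Order in NO: 1

1


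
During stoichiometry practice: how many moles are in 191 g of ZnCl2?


M(ZnCl2) = 136.28 g/mol
n = mass/M = 191/136.28 = 1.4015 mol

1.4015 mol


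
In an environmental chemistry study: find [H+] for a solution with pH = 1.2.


[H+] = 10^(-pH) = 10^(-1.2)
= 6.31×10^-2 M

6.31×10^-2 M


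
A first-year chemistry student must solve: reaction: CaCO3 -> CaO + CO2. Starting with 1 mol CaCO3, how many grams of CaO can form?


Mole ratio CaO:CaCO3 = 1:1
n(CaO) = 1 × 1/1 = 1.000 mol
mass = 1.000 × 56.08 = 56.08 g

56.08 g


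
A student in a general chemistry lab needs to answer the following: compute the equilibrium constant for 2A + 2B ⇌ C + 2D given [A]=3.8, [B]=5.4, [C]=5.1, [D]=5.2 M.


Kc = [C][D]^2/([A]^2[B]^2)
= (5.1^1 × 5.2^2)/(3.8^2 × 5.4^2)
= 137.904/421.0704
= 0.3275

0.3275


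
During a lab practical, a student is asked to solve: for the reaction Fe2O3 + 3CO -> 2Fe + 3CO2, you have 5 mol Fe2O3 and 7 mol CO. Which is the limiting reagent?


Mole ratio available / coefficient:
  Fe2O3: 5/1 = 5.000
  CO: 7/3 = 2.333
Smaller ratio is limiting.

CO


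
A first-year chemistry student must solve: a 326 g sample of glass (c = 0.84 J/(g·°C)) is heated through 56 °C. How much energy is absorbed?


q = mcΔT = 326 × 0.84 × 56
= 15335.04 J

15335.04 J


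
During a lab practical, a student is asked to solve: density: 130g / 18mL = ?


ρ = mass/volume
= 130/18
= 7.222 g/mL

7.222 g/mL


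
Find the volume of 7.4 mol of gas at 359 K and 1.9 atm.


PV = nRT  (R = 0.08206 L·atm/(mol·K))
V = nRT/P = 7.4×0.08206×359/1.9
= 114.737 L

114.737 L


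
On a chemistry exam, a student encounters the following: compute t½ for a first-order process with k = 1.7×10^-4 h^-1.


t½ = ln2/k = 0.693147/(1.7×10^-4 h^-1)
= 4077 h

4077 h


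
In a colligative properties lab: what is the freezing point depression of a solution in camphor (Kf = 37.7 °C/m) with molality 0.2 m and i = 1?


ΔTf = Kf × m × i
= 37.7 × 0.2 × 1
= 7.54 °C

7.54 °C


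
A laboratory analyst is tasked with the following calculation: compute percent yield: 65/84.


% yield = actual/theoretical × 100
= 65/84 × 100
= 77.38%

77.38%


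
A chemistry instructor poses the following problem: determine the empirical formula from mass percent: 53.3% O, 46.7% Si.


Assume 100 g sample. Moles of each element:
  O: 53.3/16.0 = 3.331 mol
  Si: 46.7/28.09 = 1.663 mol
Divide by smallest (1.663):
  O: 3.331/1.663 = 2.0
  Si: 1.663/1.663 = 1.0
Empirical formula: SiO2

SiO2


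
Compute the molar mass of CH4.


M(CH4) = 1×12.01 + 4×1.008
= 12.01 + 4.03
= 16.04 g/mol

16.04 g/mol


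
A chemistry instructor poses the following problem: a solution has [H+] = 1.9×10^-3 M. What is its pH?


pH = -log10([H+]) = -log10(1.9×10^-3)
= 3 - log10(1.9)
= 3 - 0.28
= 2.72

2.72


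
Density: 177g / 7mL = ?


ρ = mass/volume
= 177/7
= 25.286 g/mL

25.286 g/mL


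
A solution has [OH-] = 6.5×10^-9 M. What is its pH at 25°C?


pOH = -log10([OH-]) = -log10(6.5×10^-9)
= 9 - log10(6.5) = 8.19
pH = 14 - pOH = 14 - 8.19 = 5.81

5.81


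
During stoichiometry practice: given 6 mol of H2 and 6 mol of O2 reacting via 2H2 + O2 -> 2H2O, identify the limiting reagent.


Mole ratio available / coefficient:
  H2: 6/2 = 3.000
  O2: 6/1 = 6.000
Smaller ratio is limiting.

H2


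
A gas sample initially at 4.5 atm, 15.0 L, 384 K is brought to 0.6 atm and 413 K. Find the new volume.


P1V1/T1 = P2V2/T2
V2 = P1V1T2/(T1P2)
= 4.5×15.0×413/(384×0.6)
= 120.996 L

120.996 L


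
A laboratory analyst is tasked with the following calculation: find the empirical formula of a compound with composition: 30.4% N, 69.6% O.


Assume 100 g sample. Moles of each element:
  N: 30.4/14.01 = 2.17 mol
  O: 69.6/16.0 = 4.35 mol
Divide by smallest (2.17):
  N: 2.17/2.17 = 1.0
  O: 4.35/2.17 = 2.0
Empirical formula: NO2

NO2


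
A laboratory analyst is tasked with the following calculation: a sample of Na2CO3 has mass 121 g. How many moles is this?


M(Na2CO3) = 105.99 g/mol
n = mass/M = 121/105.99 = 1.1416 mol

1.1416 mol


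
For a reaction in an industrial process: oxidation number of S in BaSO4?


(+2) + x + 4(-2) = 0, so x = +6
Oxidation number: +6

+6


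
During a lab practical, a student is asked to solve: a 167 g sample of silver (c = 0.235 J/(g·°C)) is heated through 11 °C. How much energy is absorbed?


q = mcΔT = 167 × 0.235 × 11
= 431.70 J

431.70 J


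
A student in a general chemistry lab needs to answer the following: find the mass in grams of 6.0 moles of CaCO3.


M(CaCO3) = 100.09 g/mol
mass = n × M = 6.0 × 100.09 = 600.54 g

600.54 g


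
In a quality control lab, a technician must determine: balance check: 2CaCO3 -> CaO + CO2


Equation: 2CaCO3 -> CaO + CO2
Check atoms: C: 2≠1, Ca: 2≠1, O: 6≠3
Not balanced

No, not balanced


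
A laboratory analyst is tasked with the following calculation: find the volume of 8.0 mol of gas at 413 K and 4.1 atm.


PV = nRT  (R = 0.08206 L·atm/(mol·K))
V = nRT/P = 8.0×0.08206×413/4.1
= 66.128 L

66.128 L


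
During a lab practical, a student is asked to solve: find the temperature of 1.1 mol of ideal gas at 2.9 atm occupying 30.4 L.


PV = nRT  (R = 0.08206 L·atm/(mol·K))
T = PV/(nR) = 2.9×30.4/(1.1×0.08206)
= 88.16/0.090266
= 976.67 K

976.67 K


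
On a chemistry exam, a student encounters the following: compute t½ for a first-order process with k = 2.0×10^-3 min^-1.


t½ = ln2/k = 0.693147/(2.0×10^-3 min^-1)
= 346.6 min

346.6 min


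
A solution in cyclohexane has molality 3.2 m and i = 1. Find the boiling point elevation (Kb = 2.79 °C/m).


ΔTb = Kb × m × i
= 2.79 × 3.2 × 1
= 8.928 °C

8.928 °C


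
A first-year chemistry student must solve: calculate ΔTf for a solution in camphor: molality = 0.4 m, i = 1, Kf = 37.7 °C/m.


ΔTf = Kf × m × i
= 37.7 × 0.4 × 1
= 15.08 °C

15.08 °C


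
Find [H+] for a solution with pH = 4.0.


[H+] = 10^(-pH) = 10^(-4.0)
= 1.0×10^-4 M

1.0×10^-4 M


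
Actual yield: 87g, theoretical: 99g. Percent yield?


% yield = actual/theoretical × 100
= 87/99 × 100
= 87.88%

87.88%


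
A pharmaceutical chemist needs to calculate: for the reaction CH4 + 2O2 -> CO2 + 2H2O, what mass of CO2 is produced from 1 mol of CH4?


Mole ratio CO2:CH4 = 1:1
n(CO2) = 1 × 1/1 = 1.000 mol
mass = 1.000 × 44.01 = 44.01 g

44.01 g


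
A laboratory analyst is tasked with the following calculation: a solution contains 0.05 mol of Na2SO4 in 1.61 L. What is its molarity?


M = n/V = 0.05/1.61 = 0.031 mol/L

0.031 M


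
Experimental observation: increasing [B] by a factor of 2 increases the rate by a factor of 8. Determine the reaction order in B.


rate ∝ [B]^n
2^n = 8 → n = 3
Order in B: 3

3


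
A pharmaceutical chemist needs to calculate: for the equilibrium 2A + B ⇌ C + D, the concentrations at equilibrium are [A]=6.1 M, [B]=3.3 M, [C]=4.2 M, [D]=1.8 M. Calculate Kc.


Kc = [C][D]/([A]^2[B])
= (4.2^1 × 1.8^1)/(6.1^2 × 3.3^1)
= 7.56/122.793
= 0.06157

0.06157


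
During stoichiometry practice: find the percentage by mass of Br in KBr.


M(KBr) = 1×39.1 + 1×79.9 = 119.00 g/mol
Mass of Br = 1 × 79.9 = 79.90 g/mol
% Br = 79.90/119.00 × 100 = 67.14%

67.14%


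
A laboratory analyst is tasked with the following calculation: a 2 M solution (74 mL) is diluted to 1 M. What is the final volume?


C1V1 = C2V2
2 × 74 = 1 × V2
V2 = 148/1 = 148.0 mL

148.0 mL


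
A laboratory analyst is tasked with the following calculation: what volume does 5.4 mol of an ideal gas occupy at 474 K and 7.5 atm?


PV = nRT  (R = 0.08206 L·atm/(mol·K))
V = nRT/P = 5.4×0.08206×474/7.5
= 28.005 L

28.005 L


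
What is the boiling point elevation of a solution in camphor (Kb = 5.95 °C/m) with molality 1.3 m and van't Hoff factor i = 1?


ΔTb = Kb × m × i
= 5.95 × 1.3 × 1
= 7.735 °C

7.735 °C


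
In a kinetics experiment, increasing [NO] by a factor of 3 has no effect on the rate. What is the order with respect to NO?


rate ∝ [NO]^n
rate ∝ [NO]^0
Order in NO: 0

0


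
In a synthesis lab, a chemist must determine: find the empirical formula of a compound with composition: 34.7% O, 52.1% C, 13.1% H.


Assume 100 g sample. Moles of each element:
  O: 34.7/16.0 = 2.169 mol
  C: 52.1/12.01 = 4.338 mol
  H: 13.1/1.008 = 12.996 mol
Divide by smallest (2.169):
  O: 2.169/2.169 = 1.0
  C: 4.338/2.169 = 2.0
  H: 12.996/2.169 = 5.99
Empirical formula: C2H6O

C2H6O


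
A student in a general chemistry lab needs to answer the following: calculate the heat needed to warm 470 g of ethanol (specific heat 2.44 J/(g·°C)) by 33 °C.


q = mcΔT = 470 × 2.44 × 33
= 37844.40 J

37844.40 J


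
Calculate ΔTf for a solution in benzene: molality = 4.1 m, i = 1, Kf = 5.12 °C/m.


ΔTf = Kf × m × i
= 5.12 × 4.1 × 1
= 20.992 °C

20.992 °C


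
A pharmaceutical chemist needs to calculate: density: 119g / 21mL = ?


ρ = mass/volume
= 119/21
= 5.667 g/mL

5.667 g/mL


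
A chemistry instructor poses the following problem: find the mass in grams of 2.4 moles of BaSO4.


M(BaSO4) = 233.4 g/mol
mass = n × M = 2.4 × 233.4 = 560.16 g

560.16 g


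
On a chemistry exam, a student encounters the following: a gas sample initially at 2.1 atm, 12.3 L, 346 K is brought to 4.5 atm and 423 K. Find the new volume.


P1V1/T1 = P2V2/T2
V2 = P1V1T2/(T1P2)
= 2.1×12.3×423/(346×4.5)
= 7.017 L

7.017 L


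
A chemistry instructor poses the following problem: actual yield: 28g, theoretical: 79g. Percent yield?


% yield = actual/theoretical × 100
= 28/79 × 100
= 35.44%

35.44%


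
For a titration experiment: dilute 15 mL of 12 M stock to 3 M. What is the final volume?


C1V1 = C2V2
12 × 15 = 3 × V2
V2 = 180/3 = 60.0 mL

60.0 mL


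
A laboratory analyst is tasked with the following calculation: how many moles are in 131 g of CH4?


M(CH4) = 16.04 g/mol
n = mass/M = 131/16.04 = 8.1671 mol

8.1671 mol


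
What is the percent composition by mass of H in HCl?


M(HCl) = 1×1.008 + 1×35.45 = 36.458 g/mol
Mass of H = 1 × 1.008 = 1.008 g/mol
% H = 1.008/36.458 × 100 = 2.76%

2.76%


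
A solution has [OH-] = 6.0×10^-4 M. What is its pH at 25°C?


pOH = -log10([OH-]) = -log10(6.0×10^-4)
= 4 - log10(6.0) = 3.22
pH = 14 - pOH = 14 - 3.22 = 10.78

10.78


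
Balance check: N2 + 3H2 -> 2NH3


Equation: N2 + 3H2 -> 2NH3
Check atoms: H: 6=6, N: 2=2
Balanced

Yes, balanced


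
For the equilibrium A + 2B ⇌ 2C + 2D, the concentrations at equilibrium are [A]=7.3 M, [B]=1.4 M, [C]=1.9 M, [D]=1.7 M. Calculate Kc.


Kc = [C]^2[D]^2/([A][B]^2)
= (1.9^2 × 1.7^2)/(7.3^1 × 1.4^2)
= 10.4329/14.308
= 0.7292

0.7292


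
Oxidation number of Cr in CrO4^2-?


x + 4(-2) = -2, so x = +6
Oxidation number: +6

+6


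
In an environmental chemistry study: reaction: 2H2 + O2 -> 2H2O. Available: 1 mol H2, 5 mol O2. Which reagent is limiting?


Mole ratio available / coefficient:
  H2: 1/2 = 0.500
  O2: 5/1 = 5.000
Smaller ratio is limiting.

H2


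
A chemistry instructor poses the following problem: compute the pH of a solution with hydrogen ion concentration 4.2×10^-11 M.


pH = -log10([H+]) = -log10(4.2×10^-11)
= 11 - log10(4.2)
= 11 - 0.62
= 10.38

10.38


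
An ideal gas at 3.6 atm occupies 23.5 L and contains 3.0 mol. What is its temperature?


PV = nRT  (R = 0.08206 L·atm/(mol·K))
T = PV/(nR) = 3.6×23.5/(3.0×0.08206)
= 84.60/0.246180
= 343.65 K

343.65 K


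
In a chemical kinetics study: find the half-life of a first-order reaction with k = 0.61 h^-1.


t½ = ln2/k = 0.693147/(0.61 h^-1)
= 1.136 h

1.136 h


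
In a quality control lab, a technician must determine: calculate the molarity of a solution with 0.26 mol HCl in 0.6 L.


M = n/V = 0.26/0.6 = 0.433 mol/L

0.433 M


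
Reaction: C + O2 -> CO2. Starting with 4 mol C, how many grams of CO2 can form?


Mole ratio CO2:C = 1:1
n(CO2) = 4 × 1/1 = 4.000 mol
mass = 4.000 × 44.01 = 176.04 g

176.04 g


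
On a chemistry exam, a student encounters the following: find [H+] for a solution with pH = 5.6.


[H+] = 10^(-pH) = 10^(-5.6)
= 2.51×10^-6 M

2.51×10^-6 M


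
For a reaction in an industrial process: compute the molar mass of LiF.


M(LiF) = 1×6.94 + 1×19.0
= 6.94 + 19.0
= 25.94 g/mol

25.94 g/mol


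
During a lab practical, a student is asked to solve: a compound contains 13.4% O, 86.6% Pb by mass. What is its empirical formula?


Assume 100 g sample. Moles of each element:
  O: 13.4/16.0 = 0.838 mol
  Pb: 86.6/207.2 = 0.418 mol
Divide by smallest (0.418):
  O: 0.838/0.418 = 2.0
  Pb: 0.418/0.418 = 1.0
Empirical formula: PbO2

PbO2


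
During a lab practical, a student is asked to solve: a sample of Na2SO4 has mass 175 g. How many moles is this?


M(Na2SO4) = 142.05 g/mol
n = mass/M = 175/142.05 = 1.232 mol

1.232 mol


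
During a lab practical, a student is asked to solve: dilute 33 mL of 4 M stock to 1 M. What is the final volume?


C1V1 = C2V2
4 × 33 = 1 × V2
V2 = 132/1 = 132.0 mL

132.0 mL


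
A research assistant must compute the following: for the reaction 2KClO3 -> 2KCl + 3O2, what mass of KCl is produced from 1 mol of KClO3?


Mole ratio KCl:KClO3 = 2:2
n(KCl) = 1 × 2/2 = 1.000 mol
mass = 1.000 × 74.55 = 74.55 g

74.55 g


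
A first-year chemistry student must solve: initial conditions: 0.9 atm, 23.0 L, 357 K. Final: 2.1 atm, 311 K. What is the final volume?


P1V1/T1 = P2V2/T2
V2 = P1V1T2/(T1P2)
= 0.9×23.0×311/(357×2.1)
= 8.587 L

8.587 L


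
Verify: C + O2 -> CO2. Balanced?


Equation: C + O2 -> CO2
Check atoms: C: 1=1, O: 2=2
Balanced

Yes, balanced


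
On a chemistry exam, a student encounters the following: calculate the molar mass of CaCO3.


M(CaCO3) = 1×40.08 + 1×12.01 + 3×16.0
= 40.08 + 12.01 + 48.0
= 100.09 g/mol

100.09 g/mol


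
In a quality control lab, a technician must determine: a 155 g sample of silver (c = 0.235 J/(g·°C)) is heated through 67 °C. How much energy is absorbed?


q = mcΔT = 155 × 0.235 × 67
= 2440.48 J

2440.48 J


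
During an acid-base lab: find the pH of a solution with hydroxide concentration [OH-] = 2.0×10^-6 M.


pOH = -log10([OH-]) = -log10(2.0×10^-6)
= 6 - log10(2.0) = 5.7
pH = 14 - pOH = 14 - 5.7 = 8.3

8.3


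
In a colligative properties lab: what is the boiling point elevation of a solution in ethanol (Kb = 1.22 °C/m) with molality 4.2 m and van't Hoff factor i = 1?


ΔTb = Kb × m × i
= 1.22 × 4.2 × 1
= 5.124 °C

5.124 °C


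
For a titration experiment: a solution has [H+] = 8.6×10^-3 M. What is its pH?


pH = -log10([H+]) = -log10(8.6×10^-3)
= 3 - log10(8.6)
= 3 - 0.93
= 2.07

2.07


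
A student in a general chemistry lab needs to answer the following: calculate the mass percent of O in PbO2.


M(PbO2) = 1×207.2 + 2×16.0 = 239.20 g/mol
Mass of O = 2 × 16.0 = 32.00 g/mol
% O = 32.00/239.20 × 100 = 13.38%

13.38%


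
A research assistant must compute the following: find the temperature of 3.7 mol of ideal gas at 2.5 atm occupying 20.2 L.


PV = nRT  (R = 0.08206 L·atm/(mol·K))
T = PV/(nR) = 2.5×20.2/(3.7×0.08206)
= 50.50/0.303622
= 166.33 K

166.33 K


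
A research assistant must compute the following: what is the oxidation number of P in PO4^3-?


x + 4(-2) = -3, so x = +5
Oxidation number: +5

+5


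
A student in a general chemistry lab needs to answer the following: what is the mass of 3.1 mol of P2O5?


M(P2O5) = 141.94 g/mol
mass = n × M = 3.1 × 141.94 = 440.01 g

440.01 g


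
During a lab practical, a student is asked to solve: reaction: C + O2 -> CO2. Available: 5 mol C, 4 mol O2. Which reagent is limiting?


Mole ratio available / coefficient:
  C: 5/1 = 5.000
  O2: 4/1 = 4.000
Smaller ratio is limiting.

O2


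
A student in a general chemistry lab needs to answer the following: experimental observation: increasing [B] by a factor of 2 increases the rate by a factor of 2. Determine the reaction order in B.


rate ∝ [B]^n
2^n = 2 → n = 1
Order in B: 1

1


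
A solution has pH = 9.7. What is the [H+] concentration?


[H+] = 10^(-pH) = 10^(-9.7)
= 2.0×10^-10 M

2.0×10^-10 M


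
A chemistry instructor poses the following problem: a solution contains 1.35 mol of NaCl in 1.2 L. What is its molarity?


M = n/V = 1.35/1.2 = 1.125 mol/L

1.125 M


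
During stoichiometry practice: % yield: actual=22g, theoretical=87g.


% yield = actual/theoretical × 100
= 22/87 × 100
= 25.29%

25.29%


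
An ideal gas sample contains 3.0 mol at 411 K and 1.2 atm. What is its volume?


PV = nRT  (R = 0.08206 L·atm/(mol·K))
V = nRT/P = 3.0×0.08206×411/1.2
= 84.317 L

84.317 L


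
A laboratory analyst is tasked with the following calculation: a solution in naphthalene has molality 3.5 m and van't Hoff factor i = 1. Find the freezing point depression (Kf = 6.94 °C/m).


ΔTf = Kf × m × i
= 6.94 × 3.5 × 1
= 24.29 °C

24.29 °C


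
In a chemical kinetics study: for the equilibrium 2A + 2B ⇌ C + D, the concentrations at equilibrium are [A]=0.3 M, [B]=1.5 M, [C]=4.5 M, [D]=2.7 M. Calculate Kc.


Kc = [C][D]/([A]^2[B]^2)
= (4.5^1 × 2.7^1)/(0.3^2 × 1.5^2)
= 12.15/0.2025
= 60.00

60.00


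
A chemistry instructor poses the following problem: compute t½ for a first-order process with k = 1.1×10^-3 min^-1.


t½ = ln2/k = 0.693147/(1.1×10^-3 min^-1)
= 630.1 min

630.1 min


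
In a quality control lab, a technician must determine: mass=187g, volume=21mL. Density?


ρ = mass/volume
= 187/21
= 8.905 g/mL

8.905 g/mL


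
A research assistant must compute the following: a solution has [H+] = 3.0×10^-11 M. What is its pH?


pH = -log10([H+]) = -log10(3.0×10^-11)
= 11 - log10(3.0)
= 11 - 0.48
= 10.52

10.52


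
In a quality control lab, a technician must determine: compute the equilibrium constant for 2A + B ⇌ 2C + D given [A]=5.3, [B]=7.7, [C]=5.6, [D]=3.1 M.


Kc = [C]^2[D]/([A]^2[B])
= (5.6^2 × 3.1^1)/(5.3^2 × 7.7^1)
= 97.216/216.293
= 0.4495

0.4495


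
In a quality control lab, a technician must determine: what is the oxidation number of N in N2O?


2x + (-2) = 0, so x = +1
Oxidation number: +1

+1


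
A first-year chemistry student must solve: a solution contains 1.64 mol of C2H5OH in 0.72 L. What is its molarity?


M = n/V = 1.64/0.72 = 2.278 mol/L

2.278 M


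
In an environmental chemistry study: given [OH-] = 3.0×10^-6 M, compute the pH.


pOH = -log10([OH-]) = -log10(3.0×10^-6)
= 6 - log10(3.0) = 5.52
pH = 14 - pOH = 14 - 5.52 = 8.48

8.48


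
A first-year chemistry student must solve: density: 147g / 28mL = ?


ρ = mass/volume
= 147/28
= 5.25 g/mL

5.25 g/mL


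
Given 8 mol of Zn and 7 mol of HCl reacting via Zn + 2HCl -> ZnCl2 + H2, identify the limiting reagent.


Mole ratio available / coefficient:
  Zn: 8/1 = 8.000
  HCl: 7/2 = 3.500
Smaller ratio is limiting.

HCl


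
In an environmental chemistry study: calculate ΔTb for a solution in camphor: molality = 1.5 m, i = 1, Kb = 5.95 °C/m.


ΔTb = Kb × m × i
= 5.95 × 1.5 × 1
= 8.925 °C

8.925 °C


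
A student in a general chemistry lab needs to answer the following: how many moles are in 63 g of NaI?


M(NaI) = 149.89 g/mol
n = mass/M = 63/149.89 = 0.4203 mol

0.4203 mol


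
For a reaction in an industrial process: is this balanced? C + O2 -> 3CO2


Equation: C + O2 -> 3CO2
Check atoms: C: 1≠3, O: 2≠6
Not balanced

No, not balanced


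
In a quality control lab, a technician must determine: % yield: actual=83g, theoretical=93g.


% yield = actual/theoretical × 100
= 83/93 × 100
= 89.25%

89.25%


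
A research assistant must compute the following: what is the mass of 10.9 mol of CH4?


M(CH4) = 16.04 g/mol
mass = n × M = 10.9 × 16.04 = 174.84 g

174.84 g


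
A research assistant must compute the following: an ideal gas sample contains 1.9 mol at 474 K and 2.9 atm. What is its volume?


PV = nRT  (R = 0.08206 L·atm/(mol·K))
V = nRT/P = 1.9×0.08206×474/2.9
= 25.484 L

25.484 L


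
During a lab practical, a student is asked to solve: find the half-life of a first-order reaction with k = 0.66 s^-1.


t½ = ln2/k = 0.693147/(0.66 s^-1)
= 1.050 s

1.050 s


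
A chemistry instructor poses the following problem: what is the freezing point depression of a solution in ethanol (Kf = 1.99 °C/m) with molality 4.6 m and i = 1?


ΔTf = Kf × m × i
= 1.99 × 4.6 × 1
= 9.154 °C

9.154 °C


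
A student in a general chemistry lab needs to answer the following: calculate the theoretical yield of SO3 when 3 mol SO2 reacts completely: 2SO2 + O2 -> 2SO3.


Mole ratio SO3:SO2 = 2:2
n(SO3) = 3 × 2/2 = 3.000 mol
mass = 3.000 × 80.07 = 240.21 g

240.21 g


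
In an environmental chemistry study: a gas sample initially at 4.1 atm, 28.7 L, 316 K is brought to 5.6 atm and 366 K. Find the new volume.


P1V1/T1 = P2V2/T2
V2 = P1V1T2/(T1P2)
= 4.1×28.7×366/(316×5.6)
= 24.337 L

24.337 L


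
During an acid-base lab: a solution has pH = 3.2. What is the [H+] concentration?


[H+] = 10^(-pH) = 10^(-3.2)
= 6.31×10^-4 M

6.31×10^-4 M


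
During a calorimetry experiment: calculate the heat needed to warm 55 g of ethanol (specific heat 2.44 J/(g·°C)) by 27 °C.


q = mcΔT = 55 × 2.44 × 27
= 3623.40 J

3623.40 J


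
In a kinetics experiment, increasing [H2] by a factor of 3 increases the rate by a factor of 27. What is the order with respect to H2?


rate ∝ [H2]^n
3^n = 27 → n = 3
Order in H2: 3

3


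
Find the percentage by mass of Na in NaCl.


M(NaCl) = 1×22.99 + 1×35.45 = 58.44 g/mol
Mass of Na = 1 × 22.99 = 22.99 g/mol
% Na = 22.99/58.44 × 100 = 39.34%

39.34%


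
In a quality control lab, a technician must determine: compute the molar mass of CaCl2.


M(CaCl2) = 1×40.08 + 2×35.45
= 40.08 + 70.9
= 110.98 g/mol

110.98 g/mol


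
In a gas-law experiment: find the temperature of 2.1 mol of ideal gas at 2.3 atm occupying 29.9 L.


PV = nRT  (R = 0.08206 L·atm/(mol·K))
T = PV/(nR) = 2.3×29.9/(2.1×0.08206)
= 68.77/0.172326
= 399.07 K

399.07 K


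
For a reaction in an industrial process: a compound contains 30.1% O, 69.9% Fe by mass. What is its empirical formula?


Assume 100 g sample. Moles of each element:
  O: 30.1/16.0 = 1.881 mol
  Fe: 69.9/55.85 = 1.252 mol
Divide by smallest (1.252):
  O: 1.881/1.252 = 1.5
  Fe: 1.252/1.252 = 1.0
Multiply all ratios by 2 to obtain whole numbers.
Empirical formula: Fe2O3

Fe2O3


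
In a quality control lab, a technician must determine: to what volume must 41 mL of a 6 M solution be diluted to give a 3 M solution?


C1V1 = C2V2
6 × 41 = 3 × V2
V2 = 246/3 = 82.0 mL

82.0 mL


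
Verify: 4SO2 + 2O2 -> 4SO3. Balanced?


Equation: 4SO2 + 2O2 -> 4SO3
Check atoms: O: 12=12, S: 4=4
Balanced

Yes, balanced


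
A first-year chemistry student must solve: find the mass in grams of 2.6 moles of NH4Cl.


M(NH4Cl) = 53.49 g/mol
mass = n × M = 2.6 × 53.49 = 139.07 g

139.07 g


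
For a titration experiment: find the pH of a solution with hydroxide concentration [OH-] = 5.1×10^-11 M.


pOH = -log10([OH-]) = -log10(5.1×10^-11)
= 11 - log10(5.1) = 10.29
pH = 14 - pOH = 14 - 10.29 = 3.71

3.71


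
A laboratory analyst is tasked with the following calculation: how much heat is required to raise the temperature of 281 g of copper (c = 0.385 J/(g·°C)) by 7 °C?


q = mcΔT = 281 × 0.385 × 7
= 757.30 J

757.30 J


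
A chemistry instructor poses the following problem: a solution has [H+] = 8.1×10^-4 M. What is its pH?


pH = -log10([H+]) = -log10(8.1×10^-4)
= 4 - log10(8.1)
= 4 - 0.91
= 3.09

3.09


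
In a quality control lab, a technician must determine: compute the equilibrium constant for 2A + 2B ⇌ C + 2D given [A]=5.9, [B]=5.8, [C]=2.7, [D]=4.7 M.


Kc = [C][D]^2/([A]^2[B]^2)
= (2.7^1 × 4.7^2)/(5.9^2 × 5.8^2)
= 59.643/1171.0084
= 0.05093

0.05093


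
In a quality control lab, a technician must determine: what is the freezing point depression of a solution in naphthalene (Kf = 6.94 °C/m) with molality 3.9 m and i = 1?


ΔTf = Kf × m × i
= 6.94 × 3.9 × 1
= 27.066 °C

27.066 °C


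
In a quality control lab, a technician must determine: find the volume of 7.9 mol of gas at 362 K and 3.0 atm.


PV = nRT  (R = 0.08206 L·atm/(mol·K))
V = nRT/P = 7.9×0.08206×362/3.0
= 78.225 L

78.225 L


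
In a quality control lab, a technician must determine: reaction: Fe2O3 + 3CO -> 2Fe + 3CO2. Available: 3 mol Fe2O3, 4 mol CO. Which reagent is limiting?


Mole ratio available / coefficient:
  Fe2O3: 3/1 = 3.000
  CO: 4/3 = 1.333
Smaller ratio is limiting.

CO


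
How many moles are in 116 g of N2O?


M(N2O) = 44.02 g/mol
n = mass/M = 116/44.02 = 2.6352 mol

2.6352 mol


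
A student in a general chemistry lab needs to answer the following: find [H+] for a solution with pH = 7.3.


[H+] = 10^(-pH) = 10^(-7.3)
= 5.01×10^-8 M

5.01×10^-8 M


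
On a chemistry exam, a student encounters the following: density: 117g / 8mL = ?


ρ = mass/volume
= 117/8
= 14.625 g/mL

14.625 g/mL


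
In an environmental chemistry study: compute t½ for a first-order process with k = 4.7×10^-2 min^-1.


t½ = ln2/k = 0.693147/(4.7×10^-2 min^-1)
= 14.75 min

14.75 min


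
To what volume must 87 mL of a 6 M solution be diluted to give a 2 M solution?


C1V1 = C2V2
6 × 87 = 2 × V2
V2 = 522/2 = 261.0 mL

261.0 mL


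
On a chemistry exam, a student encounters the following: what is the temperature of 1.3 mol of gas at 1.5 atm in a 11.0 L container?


PV = nRT  (R = 0.08206 L·atm/(mol·K))
T = PV/(nR) = 1.5×11.0/(1.3×0.08206)
= 16.50/0.106678
= 154.67 K

154.67 K


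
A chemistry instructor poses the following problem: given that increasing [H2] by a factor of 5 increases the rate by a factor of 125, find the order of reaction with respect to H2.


rate ∝ [H2]^n
5^n = 125 → n = 3
Order in H2: 3

3


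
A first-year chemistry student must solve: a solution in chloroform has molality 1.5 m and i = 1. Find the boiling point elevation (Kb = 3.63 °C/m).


ΔTb = Kb × m × i
= 3.63 × 1.5 × 1
= 5.445 °C

5.445 °C


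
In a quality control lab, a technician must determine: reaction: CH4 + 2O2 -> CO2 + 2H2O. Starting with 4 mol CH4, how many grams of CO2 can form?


Mole ratio CO2:CH4 = 1:1
n(CO2) = 4 × 1/1 = 4.000 mol
mass = 4.000 × 44.01 = 176.04 g

176.04 g


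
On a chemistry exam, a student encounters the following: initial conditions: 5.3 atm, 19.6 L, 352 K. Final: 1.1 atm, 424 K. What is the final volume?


P1V1/T1 = P2V2/T2
V2 = P1V1T2/(T1P2)
= 5.3×19.6×424/(352×1.1)
= 113.753 L

113.753 L


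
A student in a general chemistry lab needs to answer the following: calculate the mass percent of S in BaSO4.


M(BaSO4) = 1×137.33 + 1×32.07 + 4×16.0 = 233.40 g/mol
Mass of S = 1 × 32.07 = 32.07 g/mol
% S = 32.07/233.40 × 100 = 13.74%

13.74%


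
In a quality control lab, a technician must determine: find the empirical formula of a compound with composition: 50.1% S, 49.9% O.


Assume 100 g sample. Moles of each element:
  S: 50.1/32.07 = 1.562 mol
  O: 49.9/16.0 = 3.119 mol
Divide by smallest (1.562):
  S: 1.562/1.562 = 1.0
  O: 3.119/1.562 = 2.0
Empirical formula: SO2

SO2


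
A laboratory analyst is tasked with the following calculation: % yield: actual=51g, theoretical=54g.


% yield = actual/theoretical × 100
= 51/54 × 100
= 94.44%

94.44%


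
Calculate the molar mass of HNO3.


M(HNO3) = 1×1.008 + 1×14.01 + 3×16.0
= 1.01 + 14.01 + 48.0
= 63.02 g/mol

63.02 g/mol


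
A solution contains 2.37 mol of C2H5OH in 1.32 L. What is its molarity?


M = n/V = 2.37/1.32 = 1.795 mol/L

1.795 M


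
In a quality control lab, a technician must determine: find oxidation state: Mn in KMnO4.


(+1) + x + 4(-2) = 0, so x = +7
Oxidation number: +7

+7


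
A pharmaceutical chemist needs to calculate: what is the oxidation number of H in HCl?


H is +1 with nonmetals
Oxidation number: +1

+1
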